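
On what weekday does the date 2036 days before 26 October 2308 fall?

First find the weekday of Oct 26, 2308. Doomsday rule: the anchor day for the 2300s is Wednesday. For year 08: 8÷12 = 0 r 8, and 8÷4 = 2, so 0+8+2 = 10.
Wednesday + 10 ≡ Saturday — that's 2308's doomsday.
In October the doomsday date is Oct 10.
Oct 26 is 16 days after Oct 10; 16 mod 7 = 2, so Saturday + 2 = Monday.
2036 mod 7 = 6, so 2036 days before a Monday is Monday − 6 = Tuesday.

Tuesday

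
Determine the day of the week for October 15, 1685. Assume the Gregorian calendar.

Monday

Doomsday rule: the anchor day for the 1600s is Tuesday. For year 85: 85÷12 = 7 r 1, and 1÷4 = 0, so 7+1+0 = 8.
Tuesday + 8 ≡ Wednesday — that's 1685's doomsday.
In October the doomsday date is Oct 10.
Oct 15 is 5 days after Oct 10; 5 mod 7 = 5, so Wednesday + 5 = Monday.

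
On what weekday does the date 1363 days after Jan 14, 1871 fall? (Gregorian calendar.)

Thursday

Jan 14, 1871 is a Saturday.
1363 mod 7 = 5, so 1363 days after a Saturday is Saturday + 5 = Thursday.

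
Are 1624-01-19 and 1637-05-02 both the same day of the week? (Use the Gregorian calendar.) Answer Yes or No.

No

From Jan 19, 1624 to May 2, 1637 is 4852 days.
4852 mod 7 = 1, so they are different weekdays.
(Jan 19, 1624 is a Friday; May 2, 1637 is a Saturday.)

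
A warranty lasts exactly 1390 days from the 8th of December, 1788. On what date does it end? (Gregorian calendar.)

+365 (one year) → Dec 8, 1789 (1025 left).
+365 (one year) → Dec 8, 1790 (660 left).
+365 (one year) → Dec 8, 1791 (295 left).
Dec has 31 days: +24 → Jan 1, 1792 (271 left).
Jan has 31 days: +31 → Feb 1, 1792 (240 left).
Feb has 29 days: +29 → Mar 1, 1792 (211 left).
Mar has 31 days: +31 → Apr 1, 1792 (180 left).
Apr has 30 days: +30 → May 1, 1792 (150 left).
May has 31 days: +31 → Jun 1, 1792 (119 left).
Jun has 30 days: +30 → Jul 1, 1792 (89 left).
Jul has 31 days: +31 → Aug 1, 1792 (58 left).
Aug has 31 days: +31 → Sep 1, 1792 (27 left).
+27 → Sep 28, 1792.

September 28, 1792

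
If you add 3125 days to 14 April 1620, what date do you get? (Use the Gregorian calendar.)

+365 (one year) → Apr 14, 1621 (2760 left).
+365 (one year) → Apr 14, 1622 (2395 left).
+365 (one year) → Apr 14, 1623 (2030 left).
+366 (one year; includes Feb 29, 1624) → Apr 14, 1624 (1664 left).
+365 (one year) → Apr 14, 1625 (1299 left).
+365 (one year) → Apr 14, 1626 (934 left).
+365 (one year) → Apr 14, 1627 (569 left).
+366 (one year; includes Feb 29, 1628) → Apr 14, 1628 (203 left).
Apr has 30 days: +17 → May 1, 1628 (186 left).
May has 31 days: +31 → Jun 1, 1628 (155 left).
Jun has 30 days: +30 → Jul 1, 1628 (125 left).
Jul has 31 days: +31 → Aug 1, 1628 (94 left).
Aug has 31 days: +31 → Sep 1, 1628 (63 left).
Sep has 30 days: +30 → Oct 1, 1628 (33 left).
Oct has 31 days: +31 → Nov 1, 1628 (2 left).
+2 → Nov 3, 1628.

November 3, 1628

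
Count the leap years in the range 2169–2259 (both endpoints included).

21

Multiples of 4 in [2169,2259]: 22.
Of those, multiples of 100: 1 (not leap unless ÷400).
Multiples of 400: 0.
Leap years = 22 − 1 + 0 = 21.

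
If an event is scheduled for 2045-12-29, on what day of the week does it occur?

January 1, 2045 is a Sunday.
Jan 1, 2045 → Feb 1, 2045: 31 days (January has 31).
Feb 1, 2045 → Mar 1, 2045: 28 days (February has 28).
Mar 1, 2045 → Apr 1, 2045: 31 days (March has 31).
Apr 1, 2045 → May 1, 2045: 30 days (April has 30).
May 1, 2045 → Jun 1, 2045: 31 days (May has 31).
Jun 1, 2045 → Jul 1, 2045: 30 days (June has 30).
Jul 1, 2045 → Aug 1, 2045: 31 days (July has 31).
Aug 1, 2045 → Sep 1, 2045: 31 days (August has 31).
Sep 1, 2045 → Oct 1, 2045: 30 days (September has 30).
Oct 1, 2045 → Nov 1, 2045: 31 days (October has 31).
Nov 1, 2045 → Dec 1, 2045: 30 days (November has 30).
Dec 1, 2045 → Dec 29, 2045: 28 days.
Total: 362 days.
362 mod 7 = 5, so Sunday + 5 = Friday.

Friday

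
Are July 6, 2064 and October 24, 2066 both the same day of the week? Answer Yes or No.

From Jul 6, 2064 to Oct 24, 2066 is 840 days.
840 mod 7 = 0, so they are the same weekday.
(Jul 6, 2064 is a Sunday; Oct 24, 2066 is a Sunday.)

Yes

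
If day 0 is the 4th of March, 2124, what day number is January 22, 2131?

Mar 4, 2124 → Mar 4, 2125: 365 days.
Mar 4, 2125 → Mar 4, 2126: 365 days.
Mar 4, 2126 → Mar 4, 2127: 365 days.
Mar 4, 2127 → Mar 4, 2128: 366 days (Feb 29, 2128 is in that span).
Mar 4, 2128 → Mar 4, 2129: 365 days.
Mar 4, 2129 → Mar 4, 2130: 365 days.
Mar 4, 2130 → Apr 4, 2130: 31 days (March has 31).
Apr 4, 2130 → May 4, 2130: 30 days (April has 30).
May 4, 2130 → Jun 4, 2130: 31 days (May has 31).
Jun 4, 2130 → Jul 4, 2130: 30 days (June has 30).
Jul 4, 2130 → Aug 4, 2130: 31 days (July has 31).
Aug 4, 2130 → Sep 4, 2130: 31 days (August has 31).
Sep 4, 2130 → Oct 4, 2130: 30 days (September has 30).
Oct 4, 2130 → Nov 4, 2130: 31 days (October has 31).
Nov 4, 2130 → Dec 4, 2130: 30 days (November has 30).
Dec 4, 2130 → Jan 4, 2131: 31 days (December has 31).
Jan 4, 2131 → Jan 22, 2131: 18 days.
Total: 2515 days.

2515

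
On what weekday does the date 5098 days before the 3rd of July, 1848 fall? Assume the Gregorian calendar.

Saturday

First find the weekday of Jul 3, 1848. Doomsday rule: the anchor day for the 1800s is Friday. For year 48: 48÷12 = 4 r 0, and 0÷4 = 0, so 4+0+0 = 4.
Friday + 4 ≡ Tuesday — that's 1848's doomsday.
In July the doomsday date is Jul 11.
Jul 3 is 8 days before Jul 11; 8 mod 7 = 1, so Tuesday − 1 = Monday.
5098 mod 7 = 2, so 5098 days before a Monday is Monday − 2 = Saturday.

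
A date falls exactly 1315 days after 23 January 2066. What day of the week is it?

Friday

First find the weekday of Jan 23, 2066. Doomsday rule: the anchor day for the 2000s is Tuesday. For year 66: 66÷12 = 5 r 6, and 6÷4 = 1, so 5+6+1 = 12.
Tuesday + 12 ≡ Sunday — that's 2066's doomsday.
In January the doomsday date is Jan 3 (2066 is not a leap year).
Jan 23 is 20 days after Jan 3; 20 mod 7 = 6, so Sunday + 6 = Saturday.
1315 mod 7 = 6, so 1315 days after a Saturday is Saturday + 6 = Friday.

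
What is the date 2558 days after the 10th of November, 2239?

+366 (one year; includes Feb 29, 2240) → Nov 10, 2240 (2192 left).
+365 (one year) → Nov 10, 2241 (1827 left).
+365 (one year) → Nov 10, 2242 (1462 left).
+365 (one year) → Nov 10, 2243 (1097 left).
+366 (one year; includes Feb 29, 2244) → Nov 10, 2244 (731 left).
+365 (one year) → Nov 10, 2245 (366 left).
Nov has 30 days: +21 → Dec 1, 2245 (345 left).
Dec has 31 days: +31 → Jan 1, 2246 (314 left).
Jan has 31 days: +31 → Feb 1, 2246 (283 left).
Feb has 28 days: +28 → Mar 1, 2246 (255 left).
Mar has 31 days: +31 → Apr 1, 2246 (224 left).
Apr has 30 days: +30 → May 1, 2246 (194 left).
May has 31 days: +31 → Jun 1, 2246 (163 left).
Jun has 30 days: +30 → Jul 1, 2246 (133 left).
Jul has 31 days: +31 → Aug 1, 2246 (102 left).
Aug has 31 days: +31 → Sep 1, 2246 (71 left).
Sep has 30 days: +30 → Oct 1, 2246 (41 left).
Oct has 31 days: +31 → Nov 1, 2246 (10 left).
+10 → Nov 11, 2246.

November 11, 2246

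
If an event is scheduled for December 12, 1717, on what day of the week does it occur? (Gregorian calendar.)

Sunday

Doomsday rule: the anchor day for the 1700s is Sunday. For year 17: 17÷12 = 1 r 5, and 5÷4 = 1, so 1+5+1 = 7.
Sunday + 7 ≡ Sunday — that's 1717's doomsday.
In December the doomsday date is Dec 12.
Dec 12 is the doomsday itself: Sunday.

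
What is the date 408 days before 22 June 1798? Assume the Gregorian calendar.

May 10, 1797

−365 (one year) → Jun 22, 1797 (43 left).
−22 → May 31, 1797 (end of May, 31 days; 21 left).
−21 → May 10, 1797.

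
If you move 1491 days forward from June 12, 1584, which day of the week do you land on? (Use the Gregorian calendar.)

First find the weekday of Jun 12, 1584. Doomsday rule: the anchor day for the 1500s is Wednesday. For year 84: 84÷12 = 7 r 0, and 0÷4 = 0, so 7+0+0 = 7.
Wednesday + 7 ≡ Wednesday — that's 1584's doomsday.
In June the doomsday date is Jun 6.
Jun 12 is 6 days after Jun 6; 6 mod 7 = 6, so Wednesday + 6 = Tuesday.
1491 mod 7 = 0, so 1491 days after a Tuesday is Tuesday + 0 = Tuesday.

Tuesday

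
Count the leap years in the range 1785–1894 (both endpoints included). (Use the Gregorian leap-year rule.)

Multiples of 4 in [1785,1894]: 27.
Of those, multiples of 100: 1 (not leap unless ÷400).
Multiples of 400: 0.
Leap years = 27 − 1 + 0 = 26.

26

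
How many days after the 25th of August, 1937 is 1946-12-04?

3388

Aug 25, 1937 → Aug 25, 1938: 365 days.
Aug 25, 1938 → Aug 25, 1939: 365 days.
Aug 25, 1939 → Aug 25, 1940: 366 days (Feb 29, 1940 is in that span).
Aug 25, 1940 → Aug 25, 1941: 365 days.
Aug 25, 1941 → Aug 25, 1942: 365 days.
Aug 25, 1942 → Aug 25, 1943: 365 days.
Aug 25, 1943 → Aug 25, 1944: 366 days (Feb 29, 1944 is in that span).
Aug 25, 1944 → Aug 25, 1945: 365 days.
Aug 25, 1945 → Aug 25, 1946: 365 days.
Aug 25, 1946 → Sep 25, 1946: 31 days (August has 31).
Sep 25, 1946 → Oct 25, 1946: 30 days (September has 30).
Oct 25, 1946 → Nov 25, 1946: 31 days (October has 31).
Nov 25, 1946 → Dec 4, 1946: 9 days.
Total: 3388 days.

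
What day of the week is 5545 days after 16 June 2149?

Tuesday

First find the weekday of Jun 16, 2149. Doomsday rule: the anchor day for the 2100s is Sunday. For year 49: 49÷12 = 4 r 1, and 1÷4 = 0, so 4+1+0 = 5.
Sunday + 5 ≡ Friday — that's 2149's doomsday.
In June the doomsday date is Jun 6.
Jun 16 is 10 days after Jun 6; 10 mod 7 = 3, so Friday + 3 = Monday.
5545 mod 7 = 1, so 5545 days after a Monday is Monday + 1 = Tuesday.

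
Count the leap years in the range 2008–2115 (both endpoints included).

Multiples of 4 in [2008,2115]: 27.
Of those, multiples of 100: 1 (not leap unless ÷400).
Multiples of 400: 0.
Leap years = 27 − 1 + 0 = 26.

26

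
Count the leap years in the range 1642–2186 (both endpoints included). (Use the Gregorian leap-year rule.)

Multiples of 4 in [1642,2186]: 136.
Of those, multiples of 100: 5 (not leap unless ÷400).
Multiples of 400: 1.
Leap years = 136 − 5 + 1 = 132.

132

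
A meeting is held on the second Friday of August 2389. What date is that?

August 1, 2389 is a Tuesday.
The first Friday is therefore August 4 (3 days later).
The second Friday is 4 + 1×7 = August 11.

August 11, 2389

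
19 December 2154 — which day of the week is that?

Doomsday rule: the anchor day for the 2100s is Sunday. For year 54: 54÷12 = 4 r 6, and 6÷4 = 1, so 4+6+1 = 11.
Sunday + 11 ≡ Thursday — that's 2154's doomsday.
In December the doomsday date is Dec 12.
Dec 19 is 7 days after Dec 12; 7 mod 7 = 0, so Thursday + 0 = Thursday.

Thursday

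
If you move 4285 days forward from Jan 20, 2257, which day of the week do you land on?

Wednesday

First find the weekday of Jan 20, 2257. Doomsday rule: the anchor day for the 2200s is Friday. For year 57: 57÷12 = 4 r 9, and 9÷4 = 2, so 4+9+2 = 15.
Friday + 15 ≡ Saturday — that's 2257's doomsday.
In January the doomsday date is Jan 3 (2257 is not a leap year).
Jan 20 is 17 days after Jan 3; 17 mod 7 = 3, so Saturday + 3 = Tuesday.
4285 mod 7 = 1, so 4285 days after a Tuesday is Tuesday + 1 = Wednesday.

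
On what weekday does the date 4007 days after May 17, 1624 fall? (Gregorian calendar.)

Monday

First find the weekday of May 17, 1624. Doomsday rule: the anchor day for the 1600s is Tuesday. For year 24: 24÷12 = 2 r 0, and 0÷4 = 0, so 2+0+0 = 2.
Tuesday + 2 ≡ Thursday — that's 1624's doomsday.
In May the doomsday date is May 9.
May 17 is 8 days after May 9; 8 mod 7 = 1, so Thursday + 1 = Friday.
4007 mod 7 = 3, so 4007 days after a Friday is Friday + 3 = Monday.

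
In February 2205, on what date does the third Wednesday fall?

February 20, 2205

February 1, 2205 is a Friday.
The first Wednesday is therefore February 6 (5 days later).
The third Wednesday is 6 + 2×7 = February 20.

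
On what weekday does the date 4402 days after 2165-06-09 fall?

Saturday

First find the weekday of Jun 9, 2165. Doomsday rule: the anchor day for the 2100s is Sunday. For year 65: 65÷12 = 5 r 5, and 5÷4 = 1, so 5+5+1 = 11.
Sunday + 11 ≡ Thursday — that's 2165's doomsday.
In June the doomsday date is Jun 6.
Jun 9 is 3 days after Jun 6; 3 mod 7 = 3, so Thursday + 3 = Sunday.
4402 mod 7 = 6, so 4402 days after a Sunday is Sunday + 6 = Saturday.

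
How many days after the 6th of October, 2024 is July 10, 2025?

Oct 6, 2024 → Nov 6, 2024: 31 days (October has 31).
Nov 6, 2024 → Dec 6, 2024: 30 days (November has 30).
Dec 6, 2024 → Jan 6, 2025: 31 days (December has 31).
Jan 6, 2025 → Feb 6, 2025: 31 days (January has 31).
Feb 6, 2025 → Mar 6, 2025: 28 days (February has 28).
Mar 6, 2025 → Apr 6, 2025: 31 days (March has 31).
Apr 6, 2025 → May 6, 2025: 30 days (April has 30).
May 6, 2025 → Jun 6, 2025: 31 days (May has 31).
Jun 6, 2025 → Jul 6, 2025: 30 days (June has 30).
Jul 6, 2025 → Jul 10, 2025: 4 days.
Total: 277 days.

277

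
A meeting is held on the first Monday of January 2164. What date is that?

January 1, 2164 is a Sunday.
The first Monday is therefore January 2 (1 days later).

January 2, 2164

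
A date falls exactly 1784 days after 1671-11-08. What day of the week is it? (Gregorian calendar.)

Nov 8, 1671 is a Sunday.
1784 mod 7 = 6, so 1784 days after a Sunday is Sunday + 6 = Saturday.

Saturday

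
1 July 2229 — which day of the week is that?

Doomsday rule: the anchor day for the 2200s is Friday. For year 29: 29÷12 = 2 r 5, and 5÷4 = 1, so 2+5+1 = 8.
Friday + 8 ≡ Saturday — that's 2229's doomsday.
In July the doomsday date is Jul 11.
Jul 1 is 10 days before Jul 11; 10 mod 7 = 3, so Saturday − 3 = Wednesday.

Wednesday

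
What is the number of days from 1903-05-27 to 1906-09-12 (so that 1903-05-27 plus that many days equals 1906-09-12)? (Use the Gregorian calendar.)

1204

May 27, 1903 → May 27, 1904: 366 days (Feb 29, 1904 is in that span).
May 27, 1904 → May 27, 1905: 365 days.
May 27, 1905 → May 27, 1906: 365 days.
May 27, 1906 → Jun 27, 1906: 31 days (May has 31).
Jun 27, 1906 → Jul 27, 1906: 30 days (June has 30).
Jul 27, 1906 → Aug 27, 1906: 31 days (July has 31).
Aug 27, 1906 → Sep 12, 1906: 16 days.
Total: 1204 days.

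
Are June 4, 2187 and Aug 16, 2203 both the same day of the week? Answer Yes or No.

No

From Jun 4, 2187 to Aug 16, 2203 is 5916 days.
5916 mod 7 = 1, so they are different weekdays.
(Jun 4, 2187 is a Monday; Aug 16, 2203 is a Tuesday.)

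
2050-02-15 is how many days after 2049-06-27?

Jun 27, 2049 → Jul 27, 2049: 30 days (June has 30).
Jul 27, 2049 → Aug 27, 2049: 31 days (July has 31).
Aug 27, 2049 → Sep 27, 2049: 31 days (August has 31).
Sep 27, 2049 → Oct 27, 2049: 30 days (September has 30).
Oct 27, 2049 → Nov 27, 2049: 31 days (October has 31).
Nov 27, 2049 → Dec 27, 2049: 30 days (November has 30).
Dec 27, 2049 → Jan 27, 2050: 31 days (December has 31).
Jan 27, 2050 → Feb 15, 2050: 19 days.
Total: 233 days.

233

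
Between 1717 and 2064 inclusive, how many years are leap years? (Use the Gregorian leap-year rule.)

85

Multiples of 4 in [1717,2064]: 87.
Of those, multiples of 100: 3 (not leap unless ÷400).
Multiples of 400: 1.
Leap years = 87 − 3 + 1 = 85.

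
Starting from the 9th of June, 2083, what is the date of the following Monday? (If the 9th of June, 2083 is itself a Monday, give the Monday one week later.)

June 14, 2083

Jun 9, 2083 is a Wednesday.
From Wednesday to the next Monday is 5 days.
Jun 9, 2083 + 5 = Jun 14, 2083.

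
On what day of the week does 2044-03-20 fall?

Sunday

Doomsday rule: the anchor day for the 2000s is Tuesday. For year 44: 44÷12 = 3 r 8, and 8÷4 = 2, so 3+8+2 = 13.
Tuesday + 13 ≡ Monday — that's 2044's doomsday.
In March the doomsday date is Mar 14.
Mar 20 is 6 days after Mar 14; 6 mod 7 = 6, so Monday + 6 = Sunday.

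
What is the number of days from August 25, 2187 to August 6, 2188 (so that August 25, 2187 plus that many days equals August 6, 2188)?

347

Aug 25, 2187 → Sep 25, 2187: 31 days (August has 31).
Sep 25, 2187 → Oct 25, 2187: 30 days (September has 30).
Oct 25, 2187 → Nov 25, 2187: 31 days (October has 31).
Nov 25, 2187 → Dec 25, 2187: 30 days (November has 30).
Dec 25, 2187 → Jan 25, 2188: 31 days (December has 31).
Jan 25, 2188 → Feb 25, 2188: 31 days (January has 31).
Feb 25, 2188 → Mar 25, 2188: 29 days (February has 29).
Mar 25, 2188 → Apr 25, 2188: 31 days (March has 31).
Apr 25, 2188 → May 25, 2188: 30 days (April has 30).
May 25, 2188 → Jun 25, 2188: 31 days (May has 31).
Jun 25, 2188 → Jul 25, 2188: 30 days (June has 30).
Jul 25, 2188 → Aug 6, 2188: 12 days.
Total: 347 days.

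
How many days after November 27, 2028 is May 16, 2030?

535

Nov 27, 2028 → Nov 27, 2029: 365 days.
Nov 27, 2029 → Dec 27, 2029: 30 days (November has 30).
Dec 27, 2029 → Jan 27, 2030: 31 days (December has 31).
Jan 27, 2030 → Feb 27, 2030: 31 days (January has 31).
Feb 27, 2030 → Mar 27, 2030: 28 days (February has 28).
Mar 27, 2030 → Apr 27, 2030: 31 days (March has 31).
Apr 27, 2030 → May 16, 2030: 19 days.
Total: 535 days.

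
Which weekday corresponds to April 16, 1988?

January 1, 1988 is a Friday.
Jan 1, 1988 → Feb 1, 1988: 31 days (January has 31).
Feb 1, 1988 → Mar 1, 1988: 29 days (February has 29).
Mar 1, 1988 → Apr 1, 1988: 31 days (March has 31).
Apr 1, 1988 → Apr 16, 1988: 15 days.
Total: 106 days.
106 mod 7 = 1, so Friday + 1 = Saturday.

Saturday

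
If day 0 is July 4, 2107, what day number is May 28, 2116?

Jul 4, 2107 → Jul 4, 2108: 366 days (Feb 29, 2108 is in that span).
Jul 4, 2108 → Jul 4, 2109: 365 days.
Jul 4, 2109 → Jul 4, 2110: 365 days.
Jul 4, 2110 → Jul 4, 2111: 365 days.
Jul 4, 2111 → Jul 4, 2112: 366 days (Feb 29, 2112 is in that span).
Jul 4, 2112 → Jul 4, 2113: 365 days.
Jul 4, 2113 → Jul 4, 2114: 365 days.
Jul 4, 2114 → Jul 4, 2115: 365 days.
Jul 4, 2115 → Aug 4, 2115: 31 days (July has 31).
Aug 4, 2115 → Sep 4, 2115: 31 days (August has 31).
Sep 4, 2115 → Oct 4, 2115: 30 days (September has 30).
Oct 4, 2115 → Nov 4, 2115: 31 days (October has 31).
Nov 4, 2115 → Dec 4, 2115: 30 days (November has 30).
Dec 4, 2115 → Jan 4, 2116: 31 days (December has 31).
Jan 4, 2116 → Feb 4, 2116: 31 days (January has 31).
Feb 4, 2116 → Mar 4, 2116: 29 days (February has 29).
Mar 4, 2116 → Apr 4, 2116: 31 days (March has 31).
Apr 4, 2116 → May 4, 2116: 30 days (April has 30).
May 4, 2116 → May 28, 2116: 24 days.
Total: 3251 days.

3251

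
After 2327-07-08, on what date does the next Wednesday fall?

July 13, 2327

Jul 8, 2327 is a Friday.
From Friday to the next Wednesday is 5 days.
Jul 8, 2327 + 5 = Jul 13, 2327.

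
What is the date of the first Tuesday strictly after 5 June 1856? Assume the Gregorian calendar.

Jun 5, 1856 is a Thursday.
From Thursday to the next Tuesday is 5 days.
Jun 5, 1856 + 5 = Jun 10, 1856.

June 10, 1856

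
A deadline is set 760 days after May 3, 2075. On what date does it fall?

+366 (one year; includes Feb 29, 2076) → May 3, 2076 (394 left).
May has 31 days: +29 → Jun 1, 2076 (365 left).
Jun has 30 days: +30 → Jul 1, 2076 (335 left).
Jul has 31 days: +31 → Aug 1, 2076 (304 left).
Aug has 31 days: +31 → Sep 1, 2076 (273 left).
Sep has 30 days: +30 → Oct 1, 2076 (243 left).
Oct has 31 days: +31 → Nov 1, 2076 (212 left).
Nov has 30 days: +30 → Dec 1, 2076 (182 left).
Dec has 31 days: +31 → Jan 1, 2077 (151 left).
Jan has 31 days: +31 → Feb 1, 2077 (120 left).
Feb has 28 days: +28 → Mar 1, 2077 (92 left).
Mar has 31 days: +31 → Apr 1, 2077 (61 left).
Apr has 30 days: +30 → May 1, 2077 (31 left).
May has 31 days: +31 → Jun 1, 2077 (0 left).

June 1, 2077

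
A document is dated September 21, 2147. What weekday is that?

Thursday

January 1, 2147 is a Sunday.
Jan 1, 2147 → Feb 1, 2147: 31 days (January has 31).
Feb 1, 2147 → Mar 1, 2147: 28 days (February has 28).
Mar 1, 2147 → Apr 1, 2147: 31 days (March has 31).
Apr 1, 2147 → May 1, 2147: 30 days (April has 30).
May 1, 2147 → Jun 1, 2147: 31 days (May has 31).
Jun 1, 2147 → Jul 1, 2147: 30 days (June has 30).
Jul 1, 2147 → Aug 1, 2147: 31 days (July has 31).
Aug 1, 2147 → Sep 1, 2147: 31 days (August has 31).
Sep 1, 2147 → Sep 21, 2147: 20 days.
Total: 263 days.
263 mod 7 = 4, so Sunday + 4 = Thursday.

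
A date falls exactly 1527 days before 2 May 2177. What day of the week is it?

Thursday

First find the weekday of May 2, 2177. Doomsday rule: the anchor day for the 2100s is Sunday. For year 77: 77÷12 = 6 r 5, and 5÷4 = 1, so 6+5+1 = 12.
Sunday + 12 ≡ Friday — that's 2177's doomsday.
In May the doomsday date is May 9.
May 2 is 7 days before May 9; 7 mod 7 = 0, so Friday − 0 = Friday.
1527 mod 7 = 1, so 1527 days before a Friday is Friday − 1 = Thursday.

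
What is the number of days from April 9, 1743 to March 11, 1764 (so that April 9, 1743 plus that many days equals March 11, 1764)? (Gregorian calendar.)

Apr 9, 1743 → Apr 9, 1744: 366 days (Feb 29, 1744 is in that span).
Apr 9, 1744 → Apr 9, 1745: 365 days.
Apr 9, 1745 → Apr 9, 1746: 365 days.
Apr 9, 1746 → Apr 9, 1747: 365 days.
Apr 9, 1747 → Apr 9, 1748: 366 days (Feb 29, 1748 is in that span).
Apr 9, 1748 → Apr 9, 1749: 365 days.
Apr 9, 1749 → Apr 9, 1750: 365 days.
Apr 9, 1750 → Apr 9, 1751: 365 days.
Apr 9, 1751 → Apr 9, 1752: 366 days (Feb 29, 1752 is in that span).
Apr 9, 1752 → Apr 9, 1753: 365 days.
Apr 9, 1753 → Apr 9, 1754: 365 days.
Apr 9, 1754 → Apr 9, 1755: 365 days.
Apr 9, 1755 → Apr 9, 1756: 366 days (Feb 29, 1756 is in that span).
Apr 9, 1756 → Apr 9, 1757: 365 days.
Apr 9, 1757 → Apr 9, 1758: 365 days.
Apr 9, 1758 → Apr 9, 1759: 365 days.
Apr 9, 1759 → Apr 9, 1760: 366 days (Feb 29, 1760 is in that span).
Apr 9, 1760 → Apr 9, 1761: 365 days.
Apr 9, 1761 → Apr 9, 1762: 365 days.
Apr 9, 1762 → Apr 9, 1763: 365 days.
Apr 9, 1763 → May 9, 1763: 30 days (April has 30).
May 9, 1763 → Jun 9, 1763: 31 days (May has 31).
Jun 9, 1763 → Jul 9, 1763: 30 days (June has 30).
Jul 9, 1763 → Aug 9, 1763: 31 days (July has 31).
Aug 9, 1763 → Sep 9, 1763: 31 days (August has 31).
Sep 9, 1763 → Oct 9, 1763: 30 days (September has 30).
Oct 9, 1763 → Nov 9, 1763: 31 days (October has 31).
Nov 9, 1763 → Dec 9, 1763: 30 days (November has 30).
Dec 9, 1763 → Jan 9, 1764: 31 days (December has 31).
Jan 9, 1764 → Feb 9, 1764: 31 days (January has 31).
Feb 9, 1764 → Mar 9, 1764: 29 days (February has 29).
Mar 9, 1764 → Mar 11, 1764: 2 days.
Total: 7642 days.

7642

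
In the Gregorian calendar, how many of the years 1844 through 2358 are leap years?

Multiples of 4 in [1844,2358]: 129.
Of those, multiples of 100: 5 (not leap unless ÷400).
Multiples of 400: 1.
Leap years = 129 − 5 + 1 = 125.

125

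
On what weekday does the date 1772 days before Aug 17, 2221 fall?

Thursday

First find the weekday of Aug 17, 2221. Doomsday rule: the anchor day for the 2200s is Friday. For year 21: 21÷12 = 1 r 9, and 9÷4 = 2, so 1+9+2 = 12.
Friday + 12 ≡ Wednesday — that's 2221's doomsday.
In August the doomsday date is Aug 8.
Aug 17 is 9 days after Aug 8; 9 mod 7 = 2, so Wednesday + 2 = Friday.
1772 mod 7 = 1, so 1772 days before a Friday is Friday − 1 = Thursday.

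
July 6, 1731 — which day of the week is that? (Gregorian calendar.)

Doomsday rule: the anchor day for the 1700s is Sunday. For year 31: 31÷12 = 2 r 7, and 7÷4 = 1, so 2+7+1 = 10.
Sunday + 10 ≡ Wednesday — that's 1731's doomsday.
In July the doomsday date is Jul 11.
Jul 6 is 5 days before Jul 11; 5 mod 7 = 5, so Wednesday − 5 = Friday.

Friday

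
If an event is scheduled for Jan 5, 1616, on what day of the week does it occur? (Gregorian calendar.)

Tuesday

Doomsday rule: the anchor day for the 1600s is Tuesday. For year 16: 16÷12 = 1 r 4, and 4÷4 = 1, so 1+4+1 = 6.
Tuesday + 6 ≡ Monday — that's 1616's doomsday.
In January the doomsday date is Jan 4 (1616 is a leap year (divisible by 4)).
Jan 5 is 1 day after Jan 4; 1 mod 7 = 1, so Monday + 1 = Tuesday.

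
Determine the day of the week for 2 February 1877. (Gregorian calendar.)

Friday

Doomsday rule: the anchor day for the 1800s is Friday. For year 77: 77÷12 = 6 r 5, and 5÷4 = 1, so 6+5+1 = 12.
Friday + 12 ≡ Wednesday — that's 1877's doomsday.
In February the doomsday date is Feb 28 (1877 is not a leap year).
Feb 2 is 26 days before Feb 28; 26 mod 7 = 5, so Wednesday − 5 = Friday.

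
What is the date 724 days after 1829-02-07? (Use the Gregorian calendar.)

February 1, 1831

+365 (one year) → Feb 7, 1830 (359 left).
Feb has 28 days: +22 → Mar 1, 1830 (337 left).
Mar has 31 days: +31 → Apr 1, 1830 (306 left).
Apr has 30 days: +30 → May 1, 1830 (276 left).
May has 31 days: +31 → Jun 1, 1830 (245 left).
Jun has 30 days: +30 → Jul 1, 1830 (215 left).
Jul has 31 days: +31 → Aug 1, 1830 (184 left).
Aug has 31 days: +31 → Sep 1, 1830 (153 left).
Sep has 30 days: +30 → Oct 1, 1830 (123 left).
Oct has 31 days: +31 → Nov 1, 1830 (92 left).
Nov has 30 days: +30 → Dec 1, 1830 (62 left).
Dec has 31 days: +31 → Jan 1, 1831 (31 left).
Jan has 31 days: +31 → Feb 1, 1831 (0 left).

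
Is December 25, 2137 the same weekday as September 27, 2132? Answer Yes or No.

From Sep 27, 2132 to Dec 25, 2137 is 1915 days.
1915 mod 7 = 4, so they are different weekdays.
(Sep 27, 2132 is a Saturday; Dec 25, 2137 is a Wednesday.)

No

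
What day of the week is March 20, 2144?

Friday

Doomsday rule: the anchor day for the 2100s is Sunday. For year 44: 44÷12 = 3 r 8, and 8÷4 = 2, so 3+8+2 = 13.
Sunday + 13 ≡ Saturday — that's 2144's doomsday.
In March the doomsday date is Mar 14.
Mar 20 is 6 days after Mar 14; 6 mod 7 = 6, so Saturday + 6 = Friday.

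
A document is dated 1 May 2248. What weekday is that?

Monday

January 1, 2248 is a Saturday.
Jan 1, 2248 → Feb 1, 2248: 31 days (January has 31).
Feb 1, 2248 → Mar 1, 2248: 29 days (February has 29).
Mar 1, 2248 → Apr 1, 2248: 31 days (March has 31).
Apr 1, 2248 → May 1, 2248: 30 days.
Total: 121 days.
121 mod 7 = 2, so Saturday + 2 = Monday.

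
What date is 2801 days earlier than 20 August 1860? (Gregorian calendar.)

−366 (one year; includes Feb 29, 1860) → Aug 20, 1859 (2435 left).
−365 (one year) → Aug 20, 1858 (2070 left).
−365 (one year) → Aug 20, 1857 (1705 left).
−365 (one year) → Aug 20, 1856 (1340 left).
−366 (one year; includes Feb 29, 1856) → Aug 20, 1855 (974 left).
−365 (one year) → Aug 20, 1854 (609 left).
−365 (one year) → Aug 20, 1853 (244 left).
−20 → Jul 31, 1853 (end of Jul, 31 days; 224 left).
−31 → Jun 30, 1853 (end of Jun, 30 days; 193 left).
−30 → May 31, 1853 (end of May, 31 days; 163 left).
−31 → Apr 30, 1853 (end of Apr, 30 days; 132 left).
−30 → Mar 31, 1853 (end of Mar, 31 days; 102 left).
−31 → Feb 28, 1853 (end of Feb, 28 days; 71 left).
−28 → Jan 31, 1853 (end of Jan, 31 days; 43 left).
−31 → Dec 31, 1852 (end of Dec, 31 days; 12 left).
−12 → Dec 19, 1852.

December 19, 1852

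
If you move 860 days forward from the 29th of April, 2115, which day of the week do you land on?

Sunday

First find the weekday of Apr 29, 2115. Doomsday rule: the anchor day for the 2100s is Sunday. For year 15: 15÷12 = 1 r 3, and 3÷4 = 0, so 1+3+0 = 4.
Sunday + 4 ≡ Thursday — that's 2115's doomsday.
In April the doomsday date is Apr 4.
Apr 29 is 25 days after Apr 4; 25 mod 7 = 4, so Thursday + 4 = Monday.
860 mod 7 = 6, so 860 days after a Monday is Monday + 6 = Sunday.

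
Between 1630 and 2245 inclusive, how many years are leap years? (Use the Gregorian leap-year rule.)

Multiples of 4 in [1630,2245]: 154.
Of those, multiples of 100: 6 (not leap unless ÷400).
Multiples of 400: 1.
Leap years = 154 − 6 + 1 = 149.

149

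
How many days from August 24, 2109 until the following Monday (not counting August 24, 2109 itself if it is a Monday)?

2

Aug 24, 2109 is a Saturday.
From Saturday to the next Monday is 2 days.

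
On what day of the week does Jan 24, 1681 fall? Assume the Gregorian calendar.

Doomsday rule: the anchor day for the 1600s is Tuesday. For year 81: 81÷12 = 6 r 9, and 9÷4 = 2, so 6+9+2 = 17.
Tuesday + 17 ≡ Friday — that's 1681's doomsday.
In January the doomsday date is Jan 3 (1681 is not a leap year).
Jan 24 is 21 days after Jan 3; 21 mod 7 = 0, so Friday + 0 = Friday.

Friday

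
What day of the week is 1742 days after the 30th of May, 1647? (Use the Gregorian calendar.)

Wednesday

May 30, 1647 is a Thursday.
1742 mod 7 = 6, so 1742 days after a Thursday is Thursday + 6 = Wednesday.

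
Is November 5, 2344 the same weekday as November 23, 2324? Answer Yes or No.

Yes

From Nov 23, 2324 to Nov 5, 2344 is 7287 days.
7287 mod 7 = 0, so they are the same weekday.
(Nov 23, 2324 is a Sunday; Nov 5, 2344 is a Sunday.)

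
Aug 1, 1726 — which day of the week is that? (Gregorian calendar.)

Thursday

Doomsday rule: the anchor day for the 1700s is Sunday. For year 26: 26÷12 = 2 r 2, and 2÷4 = 0, so 2+2+0 = 4.
Sunday + 4 ≡ Thursday — that's 1726's doomsday.
In August the doomsday date is Aug 8.
Aug 1 is 7 days before Aug 8; 7 mod 7 = 0, so Thursday − 0 = Thursday.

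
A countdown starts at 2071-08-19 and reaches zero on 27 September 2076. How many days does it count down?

Aug 19, 2071 → Aug 19, 2072: 366 days (Feb 29, 2072 is in that span).
Aug 19, 2072 → Aug 19, 2073: 365 days.
Aug 19, 2073 → Aug 19, 2074: 365 days.
Aug 19, 2074 → Aug 19, 2075: 365 days.
Aug 19, 2075 → Aug 19, 2076: 366 days (Feb 29, 2076 is in that span).
Aug 19, 2076 → Sep 19, 2076: 31 days (August has 31).
Sep 19, 2076 → Sep 27, 2076: 8 days.
Total: 1866 days.

1866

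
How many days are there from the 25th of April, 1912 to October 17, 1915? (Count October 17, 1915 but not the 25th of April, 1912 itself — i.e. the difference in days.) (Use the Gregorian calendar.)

1270

Apr 25, 1912 → Apr 25, 1913: 365 days.
Apr 25, 1913 → Apr 25, 1914: 365 days.
Apr 25, 1914 → Apr 25, 1915: 365 days.
Apr 25, 1915 → May 25, 1915: 30 days (April has 30).
May 25, 1915 → Jun 25, 1915: 31 days (May has 31).
Jun 25, 1915 → Jul 25, 1915: 30 days (June has 30).
Jul 25, 1915 → Aug 25, 1915: 31 days (July has 31).
Aug 25, 1915 → Sep 25, 1915: 31 days (August has 31).
Sep 25, 1915 → Oct 17, 1915: 22 days.
Total: 1270 days.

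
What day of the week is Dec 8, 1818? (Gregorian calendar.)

Doomsday rule: the anchor day for the 1800s is Friday. For year 18: 18÷12 = 1 r 6, and 6÷4 = 1, so 1+6+1 = 8.
Friday + 8 ≡ Saturday — that's 1818's doomsday.
In December the doomsday date is Dec 12.
Dec 8 is 4 days before Dec 12; 4 mod 7 = 4, so Saturday − 4 = Tuesday.

Tuesday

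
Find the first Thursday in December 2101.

December 1, 2101 is a Thursday.
The first Thursday is therefore December 1 (same day).

December 1, 2101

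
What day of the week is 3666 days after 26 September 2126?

Sep 26, 2126 is a Thursday.
3666 mod 7 = 5, so 3666 days after a Thursday is Thursday + 5 = Tuesday.

Tuesday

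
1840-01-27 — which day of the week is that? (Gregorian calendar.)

Monday

Doomsday rule: the anchor day for the 1800s is Friday. For year 40: 40÷12 = 3 r 4, and 4÷4 = 1, so 3+4+1 = 8.
Friday + 8 ≡ Saturday — that's 1840's doomsday.
In January the doomsday date is Jan 4 (1840 is a leap year (divisible by 4)).
Jan 27 is 23 days after Jan 4; 23 mod 7 = 2, so Saturday + 2 = Monday.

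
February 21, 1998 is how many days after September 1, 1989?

3095

Sep 1, 1989 → Sep 1, 1990: 365 days.
Sep 1, 1990 → Sep 1, 1991: 365 days.
Sep 1, 1991 → Sep 1, 1992: 366 days (Feb 29, 1992 is in that span).
Sep 1, 1992 → Sep 1, 1993: 365 days.
Sep 1, 1993 → Sep 1, 1994: 365 days.
Sep 1, 1994 → Sep 1, 1995: 365 days.
Sep 1, 1995 → Sep 1, 1996: 366 days (Feb 29, 1996 is in that span).
Sep 1, 1996 → Sep 1, 1997: 365 days.
Sep 1, 1997 → Oct 1, 1997: 30 days (September has 30).
Oct 1, 1997 → Nov 1, 1997: 31 days (October has 31).
Nov 1, 1997 → Dec 1, 1997: 30 days (November has 30).
Dec 1, 1997 → Jan 1, 1998: 31 days (December has 31).
Jan 1, 1998 → Feb 1, 1998: 31 days (January has 31).
Feb 1, 1998 → Feb 21, 1998: 20 days.
Total: 3095 days.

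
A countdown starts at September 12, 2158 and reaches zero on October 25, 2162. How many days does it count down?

Sep 12, 2158 → Sep 12, 2159: 365 days.
Sep 12, 2159 → Sep 12, 2160: 366 days (Feb 29, 2160 is in that span).
Sep 12, 2160 → Sep 12, 2161: 365 days.
Sep 12, 2161 → Sep 12, 2162: 365 days.
Sep 12, 2162 → Oct 12, 2162: 30 days (September has 30).
Oct 12, 2162 → Oct 25, 2162: 13 days.
Total: 1504 days.

1504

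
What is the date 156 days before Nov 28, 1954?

June 25, 1954

−28 → Oct 31, 1954 (end of Oct, 31 days; 128 left).
−31 → Sep 30, 1954 (end of Sep, 30 days; 97 left).
−30 → Aug 31, 1954 (end of Aug, 31 days; 67 left).
−31 → Jul 31, 1954 (end of Jul, 31 days; 36 left).
−31 → Jun 30, 1954 (end of Jun, 30 days; 5 left).
−5 → Jun 25, 1954.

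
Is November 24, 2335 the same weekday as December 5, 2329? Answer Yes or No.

No

From Dec 5, 2329 to Nov 24, 2335 is 2180 days.
2180 mod 7 = 3, so they are different weekdays.
(Dec 5, 2329 is a Thursday; Nov 24, 2335 is a Sunday.)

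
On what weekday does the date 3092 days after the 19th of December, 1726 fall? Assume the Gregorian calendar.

Dec 19, 1726 is a Thursday.
3092 mod 7 = 5, so 3092 days after a Thursday is Thursday + 5 = Tuesday.

Tuesday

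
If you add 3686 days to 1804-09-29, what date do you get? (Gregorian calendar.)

+365 (one year) → Sep 29, 1805 (3321 left).
+365 (one year) → Sep 29, 1806 (2956 left).
+365 (one year) → Sep 29, 1807 (2591 left).
+366 (one year; includes Feb 29, 1808) → Sep 29, 1808 (2225 left).
+365 (one year) → Sep 29, 1809 (1860 left).
+365 (one year) → Sep 29, 1810 (1495 left).
+365 (one year) → Sep 29, 1811 (1130 left).
+366 (one year; includes Feb 29, 1812) → Sep 29, 1812 (764 left).
+365 (one year) → Sep 29, 1813 (399 left).
Sep has 30 days: +2 → Oct 1, 1813 (397 left).
Oct has 31 days: +31 → Nov 1, 1813 (366 left).
Nov has 30 days: +30 → Dec 1, 1813 (336 left).
Dec has 31 days: +31 → Jan 1, 1814 (305 left).
Jan has 31 days: +31 → Feb 1, 1814 (274 left).
Feb has 28 days: +28 → Mar 1, 1814 (246 left).
Mar has 31 days: +31 → Apr 1, 1814 (215 left).
Apr has 30 days: +30 → May 1, 1814 (185 left).
May has 31 days: +31 → Jun 1, 1814 (154 left).
Jun has 30 days: +30 → Jul 1, 1814 (124 left).
Jul has 31 days: +31 → Aug 1, 1814 (93 left).
Aug has 31 days: +31 → Sep 1, 1814 (62 left).
Sep has 30 days: +30 → Oct 1, 1814 (32 left).
Oct has 31 days: +31 → Nov 1, 1814 (1 left).
+1 → Nov 2, 1814.

November 2, 1814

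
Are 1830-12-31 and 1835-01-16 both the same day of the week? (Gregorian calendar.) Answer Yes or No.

From Dec 31, 1830 to Jan 16, 1835 is 1477 days.
1477 mod 7 = 0, so they are the same weekday.
(Dec 31, 1830 is a Friday; Jan 16, 1835 is a Friday.)

Yes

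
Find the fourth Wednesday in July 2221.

July 1, 2221 is a Sunday.
The first Wednesday is therefore July 4 (3 days later).
The fourth Wednesday is 4 + 3×7 = July 25.

July 25, 2221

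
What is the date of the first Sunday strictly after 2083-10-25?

Oct 25, 2083 is a Monday.
From Monday to the next Sunday is 6 days.
Oct 25, 2083 + 6 = Oct 31, 2083.

October 31, 2083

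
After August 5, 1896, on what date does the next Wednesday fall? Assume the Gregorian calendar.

Aug 5, 1896 is a Wednesday.
From Wednesday to the next Wednesday is 7 days.
Aug 5, 1896 + 7 = Aug 12, 1896.

August 12, 1896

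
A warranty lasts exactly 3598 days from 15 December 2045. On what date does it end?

+365 (one year) → Dec 15, 2046 (3233 left).
+365 (one year) → Dec 15, 2047 (2868 left).
+366 (one year; includes Feb 29, 2048) → Dec 15, 2048 (2502 left).
+365 (one year) → Dec 15, 2049 (2137 left).
+365 (one year) → Dec 15, 2050 (1772 left).
+365 (one year) → Dec 15, 2051 (1407 left).
+366 (one year; includes Feb 29, 2052) → Dec 15, 2052 (1041 left).
+365 (one year) → Dec 15, 2053 (676 left).
+365 (one year) → Dec 15, 2054 (311 left).
Dec has 31 days: +17 → Jan 1, 2055 (294 left).
Jan has 31 days: +31 → Feb 1, 2055 (263 left).
Feb has 28 days: +28 → Mar 1, 2055 (235 left).
Mar has 31 days: +31 → Apr 1, 2055 (204 left).
Apr has 30 days: +30 → May 1, 2055 (174 left).
May has 31 days: +31 → Jun 1, 2055 (143 left).
Jun has 30 days: +30 → Jul 1, 2055 (113 left).
Jul has 31 days: +31 → Aug 1, 2055 (82 left).
Aug has 31 days: +31 → Sep 1, 2055 (51 left).
Sep has 30 days: +30 → Oct 1, 2055 (21 left).
+21 → Oct 22, 2055.

October 22, 2055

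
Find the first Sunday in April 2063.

April 1, 2063

April 1, 2063 is a Sunday.
The first Sunday is therefore April 1 (same day).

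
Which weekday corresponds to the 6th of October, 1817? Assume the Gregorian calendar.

Monday

Doomsday rule: the anchor day for the 1800s is Friday. For year 17: 17÷12 = 1 r 5, and 5÷4 = 1, so 1+5+1 = 7.
Friday + 7 ≡ Friday — that's 1817's doomsday.
In October the doomsday date is Oct 10.
Oct 6 is 4 days before Oct 10; 4 mod 7 = 4, so Friday − 4 = Monday.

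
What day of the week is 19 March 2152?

Sunday

Doomsday rule: the anchor day for the 2100s is Sunday. For year 52: 52÷12 = 4 r 4, and 4÷4 = 1, so 4+4+1 = 9.
Sunday + 9 ≡ Tuesday — that's 2152's doomsday.
In March the doomsday date is Mar 14.
Mar 19 is 5 days after Mar 14; 5 mod 7 = 5, so Tuesday + 5 = Sunday.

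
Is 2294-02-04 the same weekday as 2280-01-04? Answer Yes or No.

From Jan 4, 2280 to Feb 4, 2294 is 5145 days.
5145 mod 7 = 0, so they are the same weekday.
(Jan 4, 2280 is a Sunday; Feb 4, 2294 is a Sunday.)

Yes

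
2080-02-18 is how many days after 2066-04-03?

Apr 3, 2066 → Apr 3, 2067: 365 days.
Apr 3, 2067 → Apr 3, 2068: 366 days (Feb 29, 2068 is in that span).
Apr 3, 2068 → Apr 3, 2069: 365 days.
Apr 3, 2069 → Apr 3, 2070: 365 days.
Apr 3, 2070 → Apr 3, 2071: 365 days.
Apr 3, 2071 → Apr 3, 2072: 366 days (Feb 29, 2072 is in that span).
Apr 3, 2072 → Apr 3, 2073: 365 days.
Apr 3, 2073 → Apr 3, 2074: 365 days.
Apr 3, 2074 → Apr 3, 2075: 365 days.
Apr 3, 2075 → Apr 3, 2076: 366 days (Feb 29, 2076 is in that span).
Apr 3, 2076 → Apr 3, 2077: 365 days.
Apr 3, 2077 → Apr 3, 2078: 365 days.
Apr 3, 2078 → Apr 3, 2079: 365 days.
Apr 3, 2079 → May 3, 2079: 30 days (April has 30).
May 3, 2079 → Jun 3, 2079: 31 days (May has 31).
Jun 3, 2079 → Jul 3, 2079: 30 days (June has 30).
Jul 3, 2079 → Aug 3, 2079: 31 days (July has 31).
Aug 3, 2079 → Sep 3, 2079: 31 days (August has 31).
Sep 3, 2079 → Oct 3, 2079: 30 days (September has 30).
Oct 3, 2079 → Nov 3, 2079: 31 days (October has 31).
Nov 3, 2079 → Dec 3, 2079: 30 days (November has 30).
Dec 3, 2079 → Jan 3, 2080: 31 days (December has 31).
Jan 3, 2080 → Feb 3, 2080: 31 days (January has 31).
Feb 3, 2080 → Feb 18, 2080: 15 days.
Total: 5069 days.

5069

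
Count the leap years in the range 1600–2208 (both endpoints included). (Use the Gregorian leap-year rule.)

148

Multiples of 4 in [1600,2208]: 153.
Of those, multiples of 100: 7 (not leap unless ÷400).
Multiples of 400: 2.
Leap years = 153 − 7 + 2 = 148.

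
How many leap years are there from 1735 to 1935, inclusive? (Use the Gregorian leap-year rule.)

48

Multiples of 4 in [1735,1935]: 50.
Of those, multiples of 100: 2 (not leap unless ÷400).
Multiples of 400: 0.
Leap years = 50 − 2 + 0 = 48.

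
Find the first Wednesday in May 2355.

May 1, 2355 is a Sunday.
The first Wednesday is therefore May 4 (3 days later).

May 4, 2355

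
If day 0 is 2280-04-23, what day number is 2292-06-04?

4425

Apr 23, 2280 → Apr 23, 2281: 365 days.
Apr 23, 2281 → Apr 23, 2282: 365 days.
Apr 23, 2282 → Apr 23, 2283: 365 days.
Apr 23, 2283 → Apr 23, 2284: 366 days (Feb 29, 2284 is in that span).
Apr 23, 2284 → Apr 23, 2285: 365 days.
Apr 23, 2285 → Apr 23, 2286: 365 days.
Apr 23, 2286 → Apr 23, 2287: 365 days.
Apr 23, 2287 → Apr 23, 2288: 366 days (Feb 29, 2288 is in that span).
Apr 23, 2288 → Apr 23, 2289: 365 days.
Apr 23, 2289 → Apr 23, 2290: 365 days.
Apr 23, 2290 → Apr 23, 2291: 365 days.
Apr 23, 2291 → Apr 23, 2292: 366 days (Feb 29, 2292 is in that span).
Apr 23, 2292 → May 23, 2292: 30 days (April has 30).
May 23, 2292 → Jun 4, 2292: 12 days.
Total: 4425 days.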